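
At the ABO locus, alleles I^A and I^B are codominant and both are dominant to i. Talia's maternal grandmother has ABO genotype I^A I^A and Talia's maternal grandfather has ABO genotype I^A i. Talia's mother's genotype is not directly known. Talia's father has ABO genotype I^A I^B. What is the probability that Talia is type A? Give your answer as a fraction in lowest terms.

1/2

Talia's mother's ABO genotype from I^A I^A × I^A i: 1/2 I^A I^A, 1/2 I^A i.
Crossing each possibility with the father I^A I^B and summing P(type A): 1/2·1/2 + 1/2·1/2 = 1/2.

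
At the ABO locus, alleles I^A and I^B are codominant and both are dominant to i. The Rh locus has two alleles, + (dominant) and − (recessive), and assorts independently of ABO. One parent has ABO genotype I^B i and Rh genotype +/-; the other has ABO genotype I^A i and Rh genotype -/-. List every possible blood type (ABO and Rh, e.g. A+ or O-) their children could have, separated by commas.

Gametes from I^B i × I^A i give offspring ABO genotypes I^A I^B, I^A i, I^B i, i i, i.e. phenotypes O, A, B, AB.
Rh cross +/- × -/- → phenotypes Rh+, Rh-.
Combining independently: O+, O-, A+, A-, B+, B-, AB+, AB-.

O+, O-, A+, A-, B+, B-, AB+, AB-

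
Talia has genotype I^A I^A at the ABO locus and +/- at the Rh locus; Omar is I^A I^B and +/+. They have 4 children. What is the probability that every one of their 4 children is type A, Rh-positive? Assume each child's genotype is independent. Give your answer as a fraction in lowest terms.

ABO cross I^A I^A × I^A I^B → 1/2 A, 1/2 AB.
Rh cross +/- × +/+ → 1 Rh+; so P(type A, Rh-positive) = 1/2 × 1 = 1/2 per child.
All 4 independent: (1/2)^4 = 1/16.

1/16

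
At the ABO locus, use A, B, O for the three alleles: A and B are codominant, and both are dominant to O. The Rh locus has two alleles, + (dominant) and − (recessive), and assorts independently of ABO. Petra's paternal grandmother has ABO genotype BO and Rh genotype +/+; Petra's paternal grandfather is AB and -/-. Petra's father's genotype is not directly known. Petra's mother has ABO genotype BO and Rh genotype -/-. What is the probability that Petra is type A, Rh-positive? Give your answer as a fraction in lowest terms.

1/16

Petra's father's ABO genotype from BO × AB: 1/4 AB, 1/4 AO, 1/4 BB, 1/4 BO.
Crossing each possibility with the mother BO and summing P(type A): 1/4·1/4 + 1/4·1/4 + 1/4·0 + 1/4·0 = 1/8.
Similarly for Rh via the father's Rh distribution: P(Rh+) = 1/2.
Independent loci: 1/8 × 1/2 = 1/16.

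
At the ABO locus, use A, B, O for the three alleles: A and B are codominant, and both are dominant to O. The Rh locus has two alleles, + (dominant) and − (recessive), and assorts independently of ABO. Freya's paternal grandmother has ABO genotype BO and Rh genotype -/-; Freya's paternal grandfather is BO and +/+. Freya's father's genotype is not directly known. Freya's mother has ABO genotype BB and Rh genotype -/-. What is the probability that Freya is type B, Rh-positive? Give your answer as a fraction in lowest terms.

Freya's father's ABO genotype from BO × BO: 1/4 BB, 1/2 BO, 1/4 OO.
Crossing each possibility with the mother BB and summing P(type B): 1/4·1 + 1/2·1 + 1/4·1 = 1.
Similarly for Rh via the father's Rh distribution: P(Rh+) = 1/2.
Independent loci: 1 × 1/2 = 1/2.

1/2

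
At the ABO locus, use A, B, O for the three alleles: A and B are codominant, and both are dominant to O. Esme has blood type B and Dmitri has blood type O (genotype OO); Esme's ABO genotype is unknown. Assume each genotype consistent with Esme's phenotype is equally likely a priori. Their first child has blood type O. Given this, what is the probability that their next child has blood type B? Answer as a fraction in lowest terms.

1/2

Possible genotypes: Esme ∈ {BB, BO}; Dmitri ∈ {OO}.
Weight each parental genotype pair by prior × P(type-O child):
  BO × OO: posterior weight 1; P(next child type B) = 1/2.
Weighted sum = 1/2.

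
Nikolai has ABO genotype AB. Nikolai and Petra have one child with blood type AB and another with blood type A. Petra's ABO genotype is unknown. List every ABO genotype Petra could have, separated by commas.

For each candidate genotype of Petra, check whether crossing it with AB can produce every observed child phenotype.
  AA → possible child types {A, AB} ✓
  AB → possible child types {A, B, AB} ✓
  AO → possible child types {A, B, AB} ✓
  BB → possible child types {B, AB} ✗
  BO → possible child types {A, B, AB} ✓
  OO → possible child types {A, B} ✗

AA, AB, AO, BO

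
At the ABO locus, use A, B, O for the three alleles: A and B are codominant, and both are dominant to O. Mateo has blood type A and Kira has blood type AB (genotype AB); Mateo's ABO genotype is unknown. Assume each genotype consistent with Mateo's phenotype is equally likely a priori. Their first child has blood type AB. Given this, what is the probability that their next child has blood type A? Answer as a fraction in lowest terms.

1/2

Possible genotypes: Mateo ∈ {AA, AO}; Kira ∈ {AB}.
Weight each parental genotype pair by prior × P(type-AB child):
  AA × AB: posterior weight 2/3; P(next child type A) = 1/2.
  AO × AB: posterior weight 1/3; P(next child type A) = 1/2.
Weighted sum = 1/2.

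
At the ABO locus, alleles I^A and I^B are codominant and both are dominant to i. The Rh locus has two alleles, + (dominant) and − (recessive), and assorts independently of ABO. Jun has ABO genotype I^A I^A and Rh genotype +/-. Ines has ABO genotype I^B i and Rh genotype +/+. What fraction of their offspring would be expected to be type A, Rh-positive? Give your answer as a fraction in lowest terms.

1/2

ABO cross I^A I^A × I^B i → offspring phenotypes: 1/2 A, 1/2 AB.
Rh cross +/- × +/+ → 1 Rh+.
Independent loci: P(type A, Rh-positive) = 1/2 × 1 = 1/2.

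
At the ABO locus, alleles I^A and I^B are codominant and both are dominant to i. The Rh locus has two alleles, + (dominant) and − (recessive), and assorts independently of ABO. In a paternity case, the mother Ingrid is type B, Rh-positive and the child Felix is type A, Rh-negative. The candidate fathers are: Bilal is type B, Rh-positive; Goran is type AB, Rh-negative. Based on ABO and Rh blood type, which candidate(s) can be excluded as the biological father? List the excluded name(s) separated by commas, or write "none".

Bilal

A candidate is excluded only if no genotype consistent with his phenotype could produce a type A, Rh-negative child with a type B, Rh-positive mother.
Bilal (type B, Rh+): no genotype consistent with that phenotype can produce a type-A Rh- child with a type-B mother.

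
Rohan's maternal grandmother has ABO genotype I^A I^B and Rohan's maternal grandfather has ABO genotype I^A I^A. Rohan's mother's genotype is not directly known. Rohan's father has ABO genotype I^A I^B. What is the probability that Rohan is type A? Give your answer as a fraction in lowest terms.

Rohan's mother's ABO genotype from I^A I^B × I^A I^A: 1/2 I^A I^A, 1/2 I^A I^B.
Crossing each possibility with the father I^A I^B and summing P(type A): 1/2·1/2 + 1/2·1/4 = 3/8.

3/8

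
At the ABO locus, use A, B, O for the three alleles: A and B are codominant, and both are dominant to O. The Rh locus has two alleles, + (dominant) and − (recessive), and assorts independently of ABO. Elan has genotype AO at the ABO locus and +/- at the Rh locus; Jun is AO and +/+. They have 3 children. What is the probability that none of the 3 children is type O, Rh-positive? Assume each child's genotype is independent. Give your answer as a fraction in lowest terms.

27/64

ABO cross AO × AO → 1/4 O, 3/4 A.
Rh cross +/- × +/+ → 1 Rh+; so P(type O, Rh-positive) = 1/4 × 1 = 1/4 per child.
P(not type O, Rh-positive) = 3/4 for one child; (3/4)^3 = 27/64.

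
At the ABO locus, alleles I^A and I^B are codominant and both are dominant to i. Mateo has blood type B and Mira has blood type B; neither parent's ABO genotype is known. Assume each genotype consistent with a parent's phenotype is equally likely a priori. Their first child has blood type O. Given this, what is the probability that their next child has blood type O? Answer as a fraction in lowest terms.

Possible genotypes: Mateo ∈ {I^B I^B, I^B i}; Mira ∈ {I^B I^B, I^B i}.
Weight each parental genotype pair by prior × P(type-O child):
  I^B i × I^B i: posterior weight 1; P(next child type O) = 1/4.
Weighted sum = 1/4.

1/4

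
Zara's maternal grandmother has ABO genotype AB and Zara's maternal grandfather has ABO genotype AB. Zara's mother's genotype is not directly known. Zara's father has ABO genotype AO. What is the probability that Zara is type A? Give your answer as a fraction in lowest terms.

Zara's mother's ABO genotype from AB × AB: 1/4 AA, 1/2 AB, 1/4 BB.
Crossing each possibility with the father AO and summing P(type A): 1/4·1 + 1/2·1/2 + 1/4·0 = 1/2.

1/2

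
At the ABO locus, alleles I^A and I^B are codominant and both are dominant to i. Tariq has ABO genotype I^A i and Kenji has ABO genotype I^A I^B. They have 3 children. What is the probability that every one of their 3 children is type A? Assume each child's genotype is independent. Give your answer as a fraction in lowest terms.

1/8

ABO cross I^A i × I^A I^B → 1/2 A, 1/4 B, 1/4 AB.
So P(type A) = 1/2 per child.
All 3 independent: (1/2)^3 = 1/8.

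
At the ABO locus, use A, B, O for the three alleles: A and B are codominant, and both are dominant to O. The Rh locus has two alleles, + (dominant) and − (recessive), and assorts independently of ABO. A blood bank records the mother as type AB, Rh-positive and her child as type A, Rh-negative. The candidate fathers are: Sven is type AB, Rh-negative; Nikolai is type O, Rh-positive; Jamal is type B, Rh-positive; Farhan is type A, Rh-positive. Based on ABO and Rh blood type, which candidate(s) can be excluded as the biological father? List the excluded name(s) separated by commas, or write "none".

none

A candidate is excluded only if no genotype consistent with his phenotype could produce a type A, Rh-negative child with a type AB, Rh-positive mother.
Every candidate has at least one consistent genotype combination, so none can be excluded.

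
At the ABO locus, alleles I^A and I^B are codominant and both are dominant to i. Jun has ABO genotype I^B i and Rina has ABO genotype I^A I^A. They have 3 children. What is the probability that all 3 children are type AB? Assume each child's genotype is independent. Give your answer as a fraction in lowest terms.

1/8

ABO cross I^B i × I^A I^A → 1/2 A, 1/2 AB.
So P(type AB) = 1/2 per child.
All 3 independent: (1/2)^3 = 1/8.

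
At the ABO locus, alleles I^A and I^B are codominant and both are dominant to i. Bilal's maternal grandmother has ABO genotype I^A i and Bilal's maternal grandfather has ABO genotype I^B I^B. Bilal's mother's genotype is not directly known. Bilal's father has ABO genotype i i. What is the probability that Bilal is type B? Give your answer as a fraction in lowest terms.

Bilal's mother's ABO genotype from I^A i × I^B I^B: 1/2 I^A I^B, 1/2 I^B i.
Crossing each possibility with the father i i and summing P(type B): 1/2·1/2 + 1/2·1/2 = 1/2.

1/2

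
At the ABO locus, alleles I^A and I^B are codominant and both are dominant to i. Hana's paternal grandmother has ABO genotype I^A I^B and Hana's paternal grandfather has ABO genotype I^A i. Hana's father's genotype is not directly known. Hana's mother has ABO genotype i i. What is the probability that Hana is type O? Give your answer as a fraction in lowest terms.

1/4

Hana's father's ABO genotype from I^A I^B × I^A i: 1/4 I^A I^A, 1/4 I^A I^B, 1/4 I^A i, 1/4 I^B i.
Crossing each possibility with the mother i i and summing P(type O): 1/4·0 + 1/4·0 + 1/4·1/2 + 1/4·1/2 = 1/4.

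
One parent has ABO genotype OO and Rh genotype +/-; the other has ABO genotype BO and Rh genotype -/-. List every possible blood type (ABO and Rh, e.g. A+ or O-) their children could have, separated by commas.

O+, O-, B+, B-

Gametes from OO × BO give offspring ABO genotypes BO, OO, i.e. phenotypes O, B.
Rh cross +/- × -/- → phenotypes Rh+, Rh-.
Combining independently: O+, O-, B+, B-.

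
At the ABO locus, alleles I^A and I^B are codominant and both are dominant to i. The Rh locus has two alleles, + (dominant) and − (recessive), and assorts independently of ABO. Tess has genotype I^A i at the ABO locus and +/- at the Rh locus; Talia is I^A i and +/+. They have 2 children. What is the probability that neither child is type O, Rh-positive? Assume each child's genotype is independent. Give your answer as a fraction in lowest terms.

9/16

ABO cross I^A i × I^A i → 1/4 O, 3/4 A.
Rh cross +/- × +/+ → 1 Rh+; so P(type O, Rh-positive) = 1/4 × 1 = 1/4 per child.
P(not type O, Rh-positive) = 3/4 for one child; (3/4)^2 = 9/16.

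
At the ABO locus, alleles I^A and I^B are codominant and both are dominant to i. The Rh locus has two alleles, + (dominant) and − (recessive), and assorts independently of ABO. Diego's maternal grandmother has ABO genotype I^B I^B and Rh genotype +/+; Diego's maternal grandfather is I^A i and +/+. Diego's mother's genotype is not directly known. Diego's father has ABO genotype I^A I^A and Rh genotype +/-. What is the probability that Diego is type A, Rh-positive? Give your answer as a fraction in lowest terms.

1/2

Diego's mother's ABO genotype from I^B I^B × I^A i: 1/2 I^A I^B, 1/2 I^B i.
Crossing each possibility with the father I^A I^A and summing P(type A): 1/2·1/2 + 1/2·1/2 = 1/2.
Similarly for Rh via the mother's Rh distribution: P(Rh+) = 1.
Independent loci: 1/2 × 1 = 1/2.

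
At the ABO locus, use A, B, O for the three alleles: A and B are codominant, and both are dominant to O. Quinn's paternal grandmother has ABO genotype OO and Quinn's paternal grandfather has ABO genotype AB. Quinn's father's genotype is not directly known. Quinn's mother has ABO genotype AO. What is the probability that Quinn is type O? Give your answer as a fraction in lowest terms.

1/4

Quinn's father's ABO genotype from OO × AB: 1/2 AO, 1/2 BO.
Crossing each possibility with the mother AO and summing P(type O): 1/2·1/4 + 1/2·1/4 = 1/4.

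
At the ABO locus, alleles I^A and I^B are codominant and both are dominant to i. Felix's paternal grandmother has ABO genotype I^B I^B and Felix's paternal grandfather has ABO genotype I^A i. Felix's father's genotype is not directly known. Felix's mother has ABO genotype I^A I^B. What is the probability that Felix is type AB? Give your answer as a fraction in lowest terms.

Felix's father's ABO genotype from I^B I^B × I^A i: 1/2 I^A I^B, 1/2 I^B i.
Crossing each possibility with the mother I^A I^B and summing P(type AB): 1/2·1/2 + 1/2·1/4 = 3/8.

3/8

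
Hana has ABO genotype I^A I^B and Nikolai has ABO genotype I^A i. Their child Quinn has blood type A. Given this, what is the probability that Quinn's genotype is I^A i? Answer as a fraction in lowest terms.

Cross I^A I^B × I^A i → 1/4 I^A I^A, 1/4 I^A I^B, 1/4 I^A i, 1/4 I^B i.
Type-A genotypes among offspring: I^A I^A (1/4), I^A i (1/4); total 1/2.
P(I^A i | type A) = (1/4) / (1/2) = 1/2.

1/2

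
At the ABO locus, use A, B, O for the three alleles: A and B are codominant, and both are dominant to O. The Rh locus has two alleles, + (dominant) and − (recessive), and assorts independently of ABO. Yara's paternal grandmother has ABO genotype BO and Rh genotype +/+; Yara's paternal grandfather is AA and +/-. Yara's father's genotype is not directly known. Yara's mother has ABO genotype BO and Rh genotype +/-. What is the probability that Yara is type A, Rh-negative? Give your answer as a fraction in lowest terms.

1/32

Yara's father's ABO genotype from BO × AA: 1/2 AB, 1/2 AO.
Crossing each possibility with the mother BO and summing P(type A): 1/2·1/4 + 1/2·1/4 = 1/4.
Similarly for Rh via the father's Rh distribution: P(Rh-) = 1/8.
Independent loci: 1/4 × 1/8 = 1/32.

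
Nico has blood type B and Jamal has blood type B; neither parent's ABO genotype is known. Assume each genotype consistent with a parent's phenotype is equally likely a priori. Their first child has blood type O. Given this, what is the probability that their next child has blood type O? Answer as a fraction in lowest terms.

1/4

Possible genotypes: Nico ∈ {I^B I^B, I^B i}; Jamal ∈ {I^B I^B, I^B i}.
Weight each parental genotype pair by prior × P(type-O child):
  I^B i × I^B i: posterior weight 1; P(next child type O) = 1/4.
Weighted sum = 1/4.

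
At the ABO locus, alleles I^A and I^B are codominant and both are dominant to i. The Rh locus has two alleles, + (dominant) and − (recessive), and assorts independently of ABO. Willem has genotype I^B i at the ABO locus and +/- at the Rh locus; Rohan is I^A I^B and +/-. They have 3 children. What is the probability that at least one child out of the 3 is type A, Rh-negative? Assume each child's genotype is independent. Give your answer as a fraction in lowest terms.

721/4096

ABO cross I^B i × I^A I^B → 1/4 A, 1/2 B, 1/4 AB.
Rh cross +/- × +/- → 3/4 Rh+, 1/4 Rh-; so P(type A, Rh-negative) = 1/4 × 1/4 = 1/16 per child.
P(none) = (15/16)^3 = 3375/4096; P(at least one) = 1 − 3375/4096 = 721/4096.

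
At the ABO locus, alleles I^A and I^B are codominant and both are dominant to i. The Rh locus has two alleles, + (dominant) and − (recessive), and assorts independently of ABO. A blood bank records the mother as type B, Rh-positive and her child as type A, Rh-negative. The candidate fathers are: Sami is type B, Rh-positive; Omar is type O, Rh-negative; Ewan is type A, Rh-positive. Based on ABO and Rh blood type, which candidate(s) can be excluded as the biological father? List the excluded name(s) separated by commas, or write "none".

Sami, Omar

A candidate is excluded only if no genotype consistent with his phenotype could produce a type A, Rh-negative child with a type B, Rh-positive mother.
Sami (type B, Rh+): no genotype consistent with that phenotype can produce a type-A Rh- child with a type-B mother.
Omar (type O, Rh-): no genotype consistent with that phenotype can produce a type-A Rh- child with a type-B mother.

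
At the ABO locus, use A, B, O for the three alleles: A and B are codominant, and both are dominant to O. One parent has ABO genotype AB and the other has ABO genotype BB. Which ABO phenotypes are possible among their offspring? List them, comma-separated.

B, AB

Gametes from AB × BB give offspring ABO genotypes AB, BB, i.e. phenotypes B, AB.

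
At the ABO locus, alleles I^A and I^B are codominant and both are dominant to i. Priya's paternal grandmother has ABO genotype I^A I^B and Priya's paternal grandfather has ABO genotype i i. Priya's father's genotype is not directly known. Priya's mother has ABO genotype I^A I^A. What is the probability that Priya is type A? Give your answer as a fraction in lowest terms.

3/4

Priya's father's ABO genotype from I^A I^B × i i: 1/2 I^A i, 1/2 I^B i.
Crossing each possibility with the mother I^A I^A and summing P(type A): 1/2·1 + 1/2·1/2 = 3/4.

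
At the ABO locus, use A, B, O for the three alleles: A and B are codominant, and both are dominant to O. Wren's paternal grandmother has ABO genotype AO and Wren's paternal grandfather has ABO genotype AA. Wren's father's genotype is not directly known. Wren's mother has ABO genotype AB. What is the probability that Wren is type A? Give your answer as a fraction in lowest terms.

1/2

Wren's father's ABO genotype from AO × AA: 1/2 AA, 1/2 AO.
Crossing each possibility with the mother AB and summing P(type A): 1/2·1/2 + 1/2·1/2 = 1/2.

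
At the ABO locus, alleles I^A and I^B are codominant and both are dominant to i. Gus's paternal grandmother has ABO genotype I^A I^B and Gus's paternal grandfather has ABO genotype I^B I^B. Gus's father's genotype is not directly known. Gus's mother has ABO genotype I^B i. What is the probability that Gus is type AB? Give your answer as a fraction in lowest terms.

Gus's father's ABO genotype from I^A I^B × I^B I^B: 1/2 I^A I^B, 1/2 I^B I^B.
Crossing each possibility with the mother I^B i and summing P(type AB): 1/2·1/4 + 1/2·0 = 1/8.

1/8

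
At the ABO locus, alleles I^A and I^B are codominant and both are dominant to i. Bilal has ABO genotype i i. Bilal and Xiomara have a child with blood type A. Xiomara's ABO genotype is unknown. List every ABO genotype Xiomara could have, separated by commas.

I^A I^A, I^A I^B, I^A i

For each candidate genotype of Xiomara, check whether crossing it with i i can produce every observed child phenotype.
  I^A I^A → possible child types {A} ✓
  I^A I^B → possible child types {A, B} ✓
  I^A i → possible child types {O, A} ✓
  I^B I^B → possible child types {B} ✗
  I^B i → possible child types {O, B} ✗
  i i → possible child types {O} ✗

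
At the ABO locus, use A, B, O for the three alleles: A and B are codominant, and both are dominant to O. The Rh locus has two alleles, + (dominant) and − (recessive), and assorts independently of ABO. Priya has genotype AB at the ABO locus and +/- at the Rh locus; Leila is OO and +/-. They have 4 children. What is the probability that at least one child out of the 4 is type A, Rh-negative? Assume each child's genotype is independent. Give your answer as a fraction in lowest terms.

ABO cross AB × OO → 1/2 A, 1/2 B.
Rh cross +/- × +/- → 3/4 Rh+, 1/4 Rh-; so P(type A, Rh-negative) = 1/2 × 1/4 = 1/8 per child.
P(none) = (7/8)^4 = 2401/4096; P(at least one) = 1 − 2401/4096 = 1695/4096.

1695/4096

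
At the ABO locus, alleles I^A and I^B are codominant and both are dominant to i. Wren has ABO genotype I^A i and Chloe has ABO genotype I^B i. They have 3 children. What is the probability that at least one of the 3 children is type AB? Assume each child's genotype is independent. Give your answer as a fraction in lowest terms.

37/64

ABO cross I^A i × I^B i → 1/4 O, 1/4 A, 1/4 B, 1/4 AB.
So P(type AB) = 1/4 per child.
P(none) = (3/4)^3 = 27/64; P(at least one) = 1 − 27/64 = 37/64.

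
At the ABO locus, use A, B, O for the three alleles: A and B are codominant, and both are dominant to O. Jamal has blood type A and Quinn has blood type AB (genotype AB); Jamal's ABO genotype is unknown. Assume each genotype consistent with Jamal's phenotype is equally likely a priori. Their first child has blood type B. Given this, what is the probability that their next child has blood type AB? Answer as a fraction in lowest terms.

1/4

Possible genotypes: Jamal ∈ {AA, AO}; Quinn ∈ {AB}.
Weight each parental genotype pair by prior × P(type-B child):
  AO × AB: posterior weight 1; P(next child type AB) = 1/4.
Weighted sum = 1/4.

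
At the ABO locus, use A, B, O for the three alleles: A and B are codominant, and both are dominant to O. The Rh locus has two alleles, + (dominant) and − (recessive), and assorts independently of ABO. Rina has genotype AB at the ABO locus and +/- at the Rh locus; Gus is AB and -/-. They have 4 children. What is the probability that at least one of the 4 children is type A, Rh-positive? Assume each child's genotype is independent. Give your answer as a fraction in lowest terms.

1695/4096

ABO cross AB × AB → 1/4 A, 1/4 B, 1/2 AB.
Rh cross +/- × -/- → 1/2 Rh+, 1/2 Rh-; so P(type A, Rh-positive) = 1/4 × 1/2 = 1/8 per child.
P(none) = (7/8)^4 = 2401/4096; P(at least one) = 1 − 2401/4096 = 1695/4096.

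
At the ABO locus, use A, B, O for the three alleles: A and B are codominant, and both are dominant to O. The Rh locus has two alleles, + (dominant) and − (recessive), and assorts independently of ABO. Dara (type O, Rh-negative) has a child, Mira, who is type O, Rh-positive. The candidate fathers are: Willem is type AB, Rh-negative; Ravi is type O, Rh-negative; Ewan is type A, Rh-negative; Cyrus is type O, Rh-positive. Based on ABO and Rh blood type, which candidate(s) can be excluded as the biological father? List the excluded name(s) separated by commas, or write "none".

A candidate is excluded only if no genotype consistent with his phenotype could produce a type O, Rh-positive child with a type O, Rh-negative mother.
Willem (type AB, Rh-): no genotype consistent with that phenotype can produce a type-O Rh+ child with a type-O mother.
Ravi (type O, Rh-): no genotype consistent with that phenotype can produce a type-O Rh+ child with a type-O mother.
Ewan (type A, Rh-): no genotype consistent with that phenotype can produce a type-O Rh+ child with a type-O mother.

Willem, Ravi, Ewan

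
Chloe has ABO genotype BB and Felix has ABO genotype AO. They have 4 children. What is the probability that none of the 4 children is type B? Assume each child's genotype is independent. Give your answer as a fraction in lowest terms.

1/16

ABO cross BB × AO → 1/2 B, 1/2 AB.
So P(type B) = 1/2 per child.
P(not type B) = 1/2 for one child; (1/2)^4 = 1/16.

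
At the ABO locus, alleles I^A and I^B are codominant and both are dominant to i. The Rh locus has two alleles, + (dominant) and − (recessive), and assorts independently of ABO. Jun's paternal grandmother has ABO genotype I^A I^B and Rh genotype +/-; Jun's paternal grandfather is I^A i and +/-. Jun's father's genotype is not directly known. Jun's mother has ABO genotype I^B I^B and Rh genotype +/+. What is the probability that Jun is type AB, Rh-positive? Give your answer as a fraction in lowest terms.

1/2

Jun's father's ABO genotype from I^A I^B × I^A i: 1/4 I^A I^A, 1/4 I^A I^B, 1/4 I^A i, 1/4 I^B i.
Crossing each possibility with the mother I^B I^B and summing P(type AB): 1/4·1 + 1/4·1/2 + 1/4·1/2 + 1/4·0 = 1/2.
Similarly for Rh via the father's Rh distribution: P(Rh+) = 1.
Independent loci: 1/2 × 1 = 1/2.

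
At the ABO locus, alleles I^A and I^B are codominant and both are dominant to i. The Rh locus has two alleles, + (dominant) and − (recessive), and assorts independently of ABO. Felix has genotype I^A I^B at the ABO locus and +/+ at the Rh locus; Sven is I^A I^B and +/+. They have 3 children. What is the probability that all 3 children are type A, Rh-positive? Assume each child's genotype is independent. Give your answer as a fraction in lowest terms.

ABO cross I^A I^B × I^A I^B → 1/4 A, 1/4 B, 1/2 AB.
Rh cross +/+ × +/+ → 1 Rh+; so P(type A, Rh-positive) = 1/4 × 1 = 1/4 per child.
All 3 independent: (1/4)^3 = 1/64.

1/64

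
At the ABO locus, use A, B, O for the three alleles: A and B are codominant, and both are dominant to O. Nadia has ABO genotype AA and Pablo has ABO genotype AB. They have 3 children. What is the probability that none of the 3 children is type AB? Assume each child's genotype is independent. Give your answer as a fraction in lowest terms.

ABO cross AA × AB → 1/2 A, 1/2 AB.
So P(type AB) = 1/2 per child.
P(not type AB) = 1/2 for one child; (1/2)^3 = 1/8.

1/8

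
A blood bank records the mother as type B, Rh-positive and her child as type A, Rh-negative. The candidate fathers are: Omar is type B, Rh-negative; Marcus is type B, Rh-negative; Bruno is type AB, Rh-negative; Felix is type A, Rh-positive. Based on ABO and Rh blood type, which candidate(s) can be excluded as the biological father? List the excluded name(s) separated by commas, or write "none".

A candidate is excluded only if no genotype consistent with his phenotype could produce a type A, Rh-negative child with a type B, Rh-positive mother.
Omar (type B, Rh-): no genotype consistent with that phenotype can produce a type-A Rh- child with a type-B mother.
Marcus (type B, Rh-): no genotype consistent with that phenotype can produce a type-A Rh- child with a type-B mother.

Omar, Marcus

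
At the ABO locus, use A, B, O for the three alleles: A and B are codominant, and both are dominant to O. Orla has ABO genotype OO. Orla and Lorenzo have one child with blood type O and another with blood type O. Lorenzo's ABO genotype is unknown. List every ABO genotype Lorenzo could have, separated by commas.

AO, BO, OO

For each candidate genotype of Lorenzo, check whether crossing it with OO can produce every observed child phenotype.
  AA → possible child types {A} ✗
  AB → possible child types {A, B} ✗
  AO → possible child types {O, A} ✓
  BB → possible child types {B} ✗
  BO → possible child types {O, B} ✓
  OO → possible child types {O} ✓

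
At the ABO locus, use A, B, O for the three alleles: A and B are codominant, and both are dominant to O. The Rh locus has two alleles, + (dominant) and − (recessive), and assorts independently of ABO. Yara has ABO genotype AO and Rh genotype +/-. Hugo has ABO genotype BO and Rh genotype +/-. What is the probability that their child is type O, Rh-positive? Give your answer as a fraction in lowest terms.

ABO cross AO × BO → offspring phenotypes: 1/4 O, 1/4 A, 1/4 B, 1/4 AB.
Rh cross +/- × +/- → 3/4 Rh+, 1/4 Rh-.
Independent loci: P(type O, Rh-positive) = 1/4 × 3/4 = 3/16.

3/16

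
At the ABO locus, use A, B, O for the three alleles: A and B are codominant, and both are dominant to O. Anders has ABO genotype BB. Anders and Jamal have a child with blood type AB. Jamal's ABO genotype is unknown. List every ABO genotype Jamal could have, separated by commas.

For each candidate genotype of Jamal, check whether crossing it with BB can produce every observed child phenotype.
  AA → possible child types {AB} ✓
  AB → possible child types {B, AB} ✓
  AO → possible child types {B, AB} ✓
  BB → possible child types {B} ✗
  BO → possible child types {B} ✗
  OO → possible child types {B} ✗

AA, AB, AO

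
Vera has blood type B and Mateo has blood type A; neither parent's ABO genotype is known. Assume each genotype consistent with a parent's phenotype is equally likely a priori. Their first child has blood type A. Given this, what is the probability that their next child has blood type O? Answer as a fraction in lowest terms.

1/12

Possible genotypes: Vera ∈ {I^B I^B, I^B i}; Mateo ∈ {I^A I^A, I^A i}.
Weight each parental genotype pair by prior × P(type-A child):
  I^B i × I^A I^A: posterior weight 2/3; P(next child type O) = 0.
  I^B i × I^A i: posterior weight 1/3; P(next child type O) = 1/4.
Weighted sum = 1/12.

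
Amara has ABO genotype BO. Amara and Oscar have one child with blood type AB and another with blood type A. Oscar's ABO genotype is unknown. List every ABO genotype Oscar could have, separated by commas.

AA, AB, AO

For each candidate genotype of Oscar, check whether crossing it with BO can produce every observed child phenotype.
  AA → possible child types {A, AB} ✓
  AB → possible child types {A, B, AB} ✓
  AO → possible child types {O, A, B, AB} ✓
  BB → possible child types {B} ✗
  BO → possible child types {O, B} ✗
  OO → possible child types {O, B} ✗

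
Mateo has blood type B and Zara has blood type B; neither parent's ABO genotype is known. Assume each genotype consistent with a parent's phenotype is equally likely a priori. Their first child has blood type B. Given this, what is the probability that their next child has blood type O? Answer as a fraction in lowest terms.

Possible genotypes: Mateo ∈ {I^B I^B, I^B i}; Zara ∈ {I^B I^B, I^B i}.
Weight each parental genotype pair by prior × P(type-B child):
  I^B I^B × I^B I^B: posterior weight 4/15; P(next child type O) = 0.
  I^B I^B × I^B i: posterior weight 4/15; P(next child type O) = 0.
  I^B i × I^B I^B: posterior weight 4/15; P(next child type O) = 0.
  I^B i × I^B i: posterior weight 1/5; P(next child type O) = 1/4.
Weighted sum = 1/20.

1/20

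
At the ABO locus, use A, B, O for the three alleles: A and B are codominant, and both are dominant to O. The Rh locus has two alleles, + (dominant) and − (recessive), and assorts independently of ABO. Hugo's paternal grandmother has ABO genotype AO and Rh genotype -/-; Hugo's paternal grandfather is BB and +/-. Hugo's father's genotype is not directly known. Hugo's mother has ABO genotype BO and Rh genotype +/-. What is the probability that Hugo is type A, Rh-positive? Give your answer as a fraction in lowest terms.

5/64

Hugo's father's ABO genotype from AO × BB: 1/2 AB, 1/2 BO.
Crossing each possibility with the mother BO and summing P(type A): 1/2·1/4 + 1/2·0 = 1/8.
Similarly for Rh via the father's Rh distribution: P(Rh+) = 5/8.
Independent loci: 1/8 × 5/8 = 5/64.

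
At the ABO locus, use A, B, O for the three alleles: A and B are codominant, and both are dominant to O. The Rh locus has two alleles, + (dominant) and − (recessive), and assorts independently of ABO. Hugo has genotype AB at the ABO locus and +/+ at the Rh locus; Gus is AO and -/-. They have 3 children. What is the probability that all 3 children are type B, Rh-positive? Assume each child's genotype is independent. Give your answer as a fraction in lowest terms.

1/64

ABO cross AB × AO → 1/2 A, 1/4 B, 1/4 AB.
Rh cross +/+ × -/- → 1 Rh+; so P(type B, Rh-positive) = 1/4 × 1 = 1/4 per child.
All 3 independent: (1/4)^3 = 1/64.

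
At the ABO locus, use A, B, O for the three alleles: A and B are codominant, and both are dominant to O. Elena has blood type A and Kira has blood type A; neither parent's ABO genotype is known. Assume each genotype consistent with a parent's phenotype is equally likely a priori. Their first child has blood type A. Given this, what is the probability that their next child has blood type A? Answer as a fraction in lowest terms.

19/20

Possible genotypes: Elena ∈ {AA, AO}; Kira ∈ {AA, AO}.
Weight each parental genotype pair by prior × P(type-A child):
  AA × AA: posterior weight 4/15; P(next child type A) = 1.
  AA × AO: posterior weight 4/15; P(next child type A) = 1.
  AO × AA: posterior weight 4/15; P(next child type A) = 1.
  AO × AO: posterior weight 1/5; P(next child type A) = 3/4.
Weighted sum = 19/20.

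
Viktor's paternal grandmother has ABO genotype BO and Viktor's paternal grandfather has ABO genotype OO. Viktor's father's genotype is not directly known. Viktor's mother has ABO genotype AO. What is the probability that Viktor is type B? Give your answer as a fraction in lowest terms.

Viktor's father's ABO genotype from BO × OO: 1/2 BO, 1/2 OO.
Crossing each possibility with the mother AO and summing P(type B): 1/2·1/4 + 1/2·0 = 1/8.

1/8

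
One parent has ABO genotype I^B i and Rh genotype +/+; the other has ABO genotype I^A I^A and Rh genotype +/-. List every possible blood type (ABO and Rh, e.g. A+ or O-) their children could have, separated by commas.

A+, AB+

Gametes from I^B i × I^A I^A give offspring ABO genotypes I^A I^B, I^A i, i.e. phenotypes A, AB.
Rh cross +/+ × +/- → phenotypes Rh+.
Combining independently: A+, AB+.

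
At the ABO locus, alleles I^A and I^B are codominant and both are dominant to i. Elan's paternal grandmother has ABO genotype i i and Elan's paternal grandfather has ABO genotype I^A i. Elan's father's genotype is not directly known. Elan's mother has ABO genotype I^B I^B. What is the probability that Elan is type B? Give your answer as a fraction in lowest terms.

3/4

Elan's father's ABO genotype from i i × I^A i: 1/2 I^A i, 1/2 i i.
Crossing each possibility with the mother I^B I^B and summing P(type B): 1/2·1/2 + 1/2·1 = 3/4.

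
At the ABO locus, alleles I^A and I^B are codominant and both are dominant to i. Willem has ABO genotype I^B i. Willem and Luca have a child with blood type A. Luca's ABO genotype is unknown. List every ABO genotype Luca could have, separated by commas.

I^A I^A, I^A I^B, I^A i

For each candidate genotype of Luca, check whether crossing it with I^B i can produce every observed child phenotype.
  I^A I^A → possible child types {A, AB} ✓
  I^A I^B → possible child types {A, B, AB} ✓
  I^A i → possible child types {O, A, B, AB} ✓
  I^B I^B → possible child types {B} ✗
  I^B i → possible child types {O, B} ✗
  i i → possible child types {O, B} ✗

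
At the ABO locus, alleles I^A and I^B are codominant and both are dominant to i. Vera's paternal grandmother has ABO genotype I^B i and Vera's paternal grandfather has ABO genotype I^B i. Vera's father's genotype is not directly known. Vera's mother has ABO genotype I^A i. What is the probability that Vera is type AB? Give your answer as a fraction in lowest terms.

Vera's father's ABO genotype from I^B i × I^B i: 1/4 I^B I^B, 1/2 I^B i, 1/4 i i.
Crossing each possibility with the mother I^A i and summing P(type AB): 1/4·1/2 + 1/2·1/4 + 1/4·0 = 1/4.

1/4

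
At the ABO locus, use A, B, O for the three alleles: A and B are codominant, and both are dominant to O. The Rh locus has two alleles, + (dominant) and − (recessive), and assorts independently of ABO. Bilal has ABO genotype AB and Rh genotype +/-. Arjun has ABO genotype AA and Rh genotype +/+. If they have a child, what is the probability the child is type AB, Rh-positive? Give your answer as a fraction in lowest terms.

ABO cross AB × AA → offspring phenotypes: 1/2 A, 1/2 AB.
Rh cross +/- × +/+ → 1 Rh+.
Independent loci: P(type AB, Rh-positive) = 1/2 × 1 = 1/2.

1/2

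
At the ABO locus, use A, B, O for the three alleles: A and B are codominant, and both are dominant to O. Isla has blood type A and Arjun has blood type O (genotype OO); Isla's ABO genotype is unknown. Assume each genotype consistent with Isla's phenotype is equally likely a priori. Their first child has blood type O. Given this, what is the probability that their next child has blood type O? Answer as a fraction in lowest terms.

Possible genotypes: Isla ∈ {AA, AO}; Arjun ∈ {OO}.
Weight each parental genotype pair by prior × P(type-O child):
  AO × OO: posterior weight 1; P(next child type O) = 1/2.
Weighted sum = 1/2.

1/2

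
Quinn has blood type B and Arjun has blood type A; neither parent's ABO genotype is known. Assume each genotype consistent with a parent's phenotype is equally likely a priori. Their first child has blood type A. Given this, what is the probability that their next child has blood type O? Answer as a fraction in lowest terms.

Possible genotypes: Quinn ∈ {I^B I^B, I^B i}; Arjun ∈ {I^A I^A, I^A i}.
Weight each parental genotype pair by prior × P(type-A child):
  I^B i × I^A I^A: posterior weight 2/3; P(next child type O) = 0.
  I^B i × I^A i: posterior weight 1/3; P(next child type O) = 1/4.
Weighted sum = 1/12.

1/12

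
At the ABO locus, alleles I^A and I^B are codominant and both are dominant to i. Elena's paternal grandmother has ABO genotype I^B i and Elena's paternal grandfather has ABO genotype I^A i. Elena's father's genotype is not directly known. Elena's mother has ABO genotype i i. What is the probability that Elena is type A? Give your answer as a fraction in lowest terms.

Elena's father's ABO genotype from I^B i × I^A i: 1/4 I^A I^B, 1/4 I^A i, 1/4 I^B i, 1/4 i i.
Crossing each possibility with the mother i i and summing P(type A): 1/4·1/2 + 1/4·1/2 + 1/4·0 + 1/4·0 = 1/4.

1/4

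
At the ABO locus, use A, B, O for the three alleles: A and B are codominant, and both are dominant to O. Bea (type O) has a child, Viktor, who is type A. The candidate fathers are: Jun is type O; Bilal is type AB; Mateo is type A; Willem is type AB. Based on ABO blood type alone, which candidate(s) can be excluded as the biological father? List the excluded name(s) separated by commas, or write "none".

A candidate is excluded only if no genotype consistent with his phenotype could produce a type A child with a type O mother.
Jun (type O): no genotype consistent with that phenotype can produce a type-A child with a type-O mother.

Jun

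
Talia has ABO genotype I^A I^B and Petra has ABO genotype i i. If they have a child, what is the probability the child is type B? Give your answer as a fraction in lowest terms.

1/2

ABO cross I^A I^B × i i → offspring phenotypes: 1/2 A, 1/2 B.
So P(type B) = 1/2.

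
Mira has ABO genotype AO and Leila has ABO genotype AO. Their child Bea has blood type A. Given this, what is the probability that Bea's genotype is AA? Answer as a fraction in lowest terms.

1/3

Cross AO × AO → 1/4 AA, 1/2 AO, 1/4 OO.
Type-A genotypes among offspring: AA (1/4), AO (1/2); total 3/4.
P(AA | type A) = (1/4) / (3/4) = 1/3.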